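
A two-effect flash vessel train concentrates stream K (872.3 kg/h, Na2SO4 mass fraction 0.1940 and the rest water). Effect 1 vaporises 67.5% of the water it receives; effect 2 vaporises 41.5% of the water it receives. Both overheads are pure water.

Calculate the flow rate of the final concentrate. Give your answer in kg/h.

water in feed = 872.3×0.806 = 703.07 kg/h.
After stage 1: water left = (1−0.675)×703.07 = 228.5; stream total = 397.73 kg/h.
After stage 2: water left = (1−0.415)×228.5 = 133.67; final concentrate = 302.9 kg/h.

302.9 kg/h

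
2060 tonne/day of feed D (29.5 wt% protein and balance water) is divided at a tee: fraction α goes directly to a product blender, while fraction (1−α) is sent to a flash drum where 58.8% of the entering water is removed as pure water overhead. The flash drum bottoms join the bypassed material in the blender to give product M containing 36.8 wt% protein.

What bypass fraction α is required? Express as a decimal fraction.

All 2060×0.295 = 607.7 tonne/day of protein reaches M, so M = 607.7/0.368 = 1651.4 tonne/day and vapour = 408.64 tonne/day.
The evaporator receives (1−α)·2060 of feed at 0.705 water and removes 0.588 of that water:
0.588×0.705×(1−α)×2060 = 408.64
(1−α) = 408.64/853.95 = 0.4785;  α = 0.5215.

0.521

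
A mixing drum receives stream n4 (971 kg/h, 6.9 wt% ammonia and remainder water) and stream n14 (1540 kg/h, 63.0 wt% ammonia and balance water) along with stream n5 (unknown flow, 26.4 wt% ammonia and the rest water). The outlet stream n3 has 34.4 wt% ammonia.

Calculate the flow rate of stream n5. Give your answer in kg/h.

2168 kg/h

Let n5 be the unknown flow. Total out = 2511 + n5.
ammonia balance: 1037.2 + 0.264·n5 = 0.344·(2511 + n5)
(0.264 − 0.344)·n5 = 0.344×2511 − 1037.2 = -173.42
n5 = -173.42 / -0.080 = 2167.7 kg/h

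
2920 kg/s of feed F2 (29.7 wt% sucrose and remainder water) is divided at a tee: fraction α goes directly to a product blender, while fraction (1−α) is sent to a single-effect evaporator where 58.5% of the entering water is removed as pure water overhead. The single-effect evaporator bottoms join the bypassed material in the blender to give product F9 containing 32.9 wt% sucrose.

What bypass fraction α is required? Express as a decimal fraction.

0.763

All 2920×0.297 = 867.24 kg/s of sucrose reaches F9, so F9 = 867.24/0.329 = 2636 kg/s and vapour = 284.01 kg/s.
The evaporator receives (1−α)·2920 of feed at 0.703 water and removes 0.585 of that water:
0.585×0.703×(1−α)×2920 = 284.01
(1−α) = 284.01/1200.9 = 0.2365;  α = 0.7635.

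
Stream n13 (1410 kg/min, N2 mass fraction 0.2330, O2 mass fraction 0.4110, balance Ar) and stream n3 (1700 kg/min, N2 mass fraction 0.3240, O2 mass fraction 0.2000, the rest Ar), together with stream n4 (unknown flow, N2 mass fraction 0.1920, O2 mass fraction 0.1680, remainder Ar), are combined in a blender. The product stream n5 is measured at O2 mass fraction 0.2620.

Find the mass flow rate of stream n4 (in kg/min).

Let n4 be the unknown flow. Total out = 3110 + n4.
O2 balance: 919.51 + 0.168·n4 = 0.262·(3110 + n4)
(0.168 − 0.262)·n4 = 0.262×3110 − 919.51 = -104.69
n4 = -104.69 / -0.094 = 1113.7 kg/min

1114 kg/min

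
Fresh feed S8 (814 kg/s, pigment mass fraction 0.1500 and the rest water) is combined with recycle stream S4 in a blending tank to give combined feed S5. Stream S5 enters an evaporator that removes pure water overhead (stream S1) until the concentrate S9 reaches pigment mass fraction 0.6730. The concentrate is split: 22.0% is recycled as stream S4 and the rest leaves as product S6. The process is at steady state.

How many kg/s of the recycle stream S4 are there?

Overall pigment balance (none leaves overhead): pigment in fresh feed = pigment in product, i.e. 814×0.150 = (1−0.220)·S9·0.673.
S9 = 122.1/(0.673×0.780) = 232.6 kg/s.
Recycle S4 = 0.220×232.6 = 51.172 kg/s.

51.17 kg/s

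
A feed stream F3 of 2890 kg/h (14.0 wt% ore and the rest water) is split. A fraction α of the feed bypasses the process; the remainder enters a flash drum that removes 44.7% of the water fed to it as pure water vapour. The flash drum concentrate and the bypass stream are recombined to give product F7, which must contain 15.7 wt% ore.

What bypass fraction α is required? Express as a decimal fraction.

0.718

All 2890×0.140 = 404.6 kg/h of ore reaches F7, so F7 = 404.6/0.157 = 2577.1 kg/h and vapour = 312.93 kg/h.
The evaporator receives (1−α)·2890 of feed at 0.860 water and removes 0.447 of that water:
0.447×0.860×(1−α)×2890 = 312.93
(1−α) = 312.93/1111 = 0.2817;  α = 0.7183.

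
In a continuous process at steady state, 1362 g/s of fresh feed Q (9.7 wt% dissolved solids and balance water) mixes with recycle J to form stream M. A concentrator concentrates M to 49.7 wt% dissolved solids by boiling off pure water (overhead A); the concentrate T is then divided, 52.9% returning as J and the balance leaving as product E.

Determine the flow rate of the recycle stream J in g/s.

Overall dissolved solids balance (none leaves overhead): dissolved solids in fresh feed = dissolved solids in product, i.e. 1362×0.097 = (1−0.529)·T·0.497.
T = 132.11/(0.497×0.471) = 564.38 g/s.
Recycle J = 0.529×564.38 = 298.56 g/s.

298.6 g/s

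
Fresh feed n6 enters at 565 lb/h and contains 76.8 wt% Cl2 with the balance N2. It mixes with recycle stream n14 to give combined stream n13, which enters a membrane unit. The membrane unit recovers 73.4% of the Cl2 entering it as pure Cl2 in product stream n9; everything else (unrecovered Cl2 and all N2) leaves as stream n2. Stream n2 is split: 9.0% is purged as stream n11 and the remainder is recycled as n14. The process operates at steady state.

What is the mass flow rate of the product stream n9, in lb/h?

420.2 lb/h

Cl2 in n13: m_A = 565×0.768 + (1−0.090)·(1−0.734)·m_A, so m_A = 433.92/0.7579 = 572.5 lb/h.
Product n9 = 0.734×572.5 = 420.21 lb/h.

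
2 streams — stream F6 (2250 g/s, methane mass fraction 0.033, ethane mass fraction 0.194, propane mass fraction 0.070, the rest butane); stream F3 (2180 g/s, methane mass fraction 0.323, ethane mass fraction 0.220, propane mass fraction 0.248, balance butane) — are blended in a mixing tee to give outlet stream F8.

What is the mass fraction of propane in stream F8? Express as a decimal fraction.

Total flow out = 2250 + 2180 = 4430 g/s.
propane in = 2250×0.070 + 2180×0.248 = 698.14 g/s.
propane mass fraction in F8 = 698.14/4430 = 0.158.

0.158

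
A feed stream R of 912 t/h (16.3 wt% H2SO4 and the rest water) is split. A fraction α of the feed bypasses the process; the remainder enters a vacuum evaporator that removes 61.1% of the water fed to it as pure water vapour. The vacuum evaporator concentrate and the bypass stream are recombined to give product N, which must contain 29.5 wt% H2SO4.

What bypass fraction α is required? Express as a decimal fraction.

0.125

All 912×0.163 = 148.66 t/h of H2SO4 reaches N, so N = 148.66/0.295 = 503.92 t/h and vapour = 408.08 t/h.
The evaporator receives (1−α)·912 of feed at 0.837 water and removes 0.611 of that water:
0.611×0.837×(1−α)×912 = 408.08
(1−α) = 408.08/466.4 = 0.8750;  α = 0.1250.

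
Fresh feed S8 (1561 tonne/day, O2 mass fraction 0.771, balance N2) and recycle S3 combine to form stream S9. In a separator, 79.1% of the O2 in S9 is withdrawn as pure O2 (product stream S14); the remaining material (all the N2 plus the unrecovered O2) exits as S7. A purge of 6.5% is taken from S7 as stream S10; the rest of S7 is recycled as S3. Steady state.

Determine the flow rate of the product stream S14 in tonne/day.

O2 in S9: m_A = 1561×0.771 + (1−0.065)·(1−0.791)·m_A, so m_A = 1203.5/0.8046 = 1495.8 tonne/day.
Product S14 = 0.791×1495.8 = 1183.2 tonne/day.

1183 tonne/day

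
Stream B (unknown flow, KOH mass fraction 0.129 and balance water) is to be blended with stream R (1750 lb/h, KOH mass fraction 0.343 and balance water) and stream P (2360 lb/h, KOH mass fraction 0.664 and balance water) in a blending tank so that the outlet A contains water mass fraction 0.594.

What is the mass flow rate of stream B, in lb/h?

Let B be the unknown flow. Total out = 4110 + B.
water balance: 1942.7 + 0.871·B = 0.594·(4110 + B)
(0.871 − 0.594)·B = 0.594×4110 − 1942.7 = 498.63
B = 498.63 / 0.277 = 1800.1 lb/h

1800 lb/h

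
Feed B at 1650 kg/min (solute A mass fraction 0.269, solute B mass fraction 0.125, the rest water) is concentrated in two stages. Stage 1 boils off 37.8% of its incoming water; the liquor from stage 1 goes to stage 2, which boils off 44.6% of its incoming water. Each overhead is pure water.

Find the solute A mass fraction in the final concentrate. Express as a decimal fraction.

water in feed = 1650×0.606 = 999.9 kg/min.
After stage 1: water left = (1−0.378)×999.9 = 621.94; stream total = 1272 kg/min.
After stage 2: water left = (1−0.446)×621.94 = 344.55; final concentrate = 994.65 kg/min.
solute A fraction = 443.85/994.65 = 0.446.

0.446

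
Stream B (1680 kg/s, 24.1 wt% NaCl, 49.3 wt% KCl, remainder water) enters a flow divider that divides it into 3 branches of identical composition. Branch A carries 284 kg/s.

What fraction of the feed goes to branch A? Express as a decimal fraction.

0.169

Fraction to A = 284/1680 = 0.1690.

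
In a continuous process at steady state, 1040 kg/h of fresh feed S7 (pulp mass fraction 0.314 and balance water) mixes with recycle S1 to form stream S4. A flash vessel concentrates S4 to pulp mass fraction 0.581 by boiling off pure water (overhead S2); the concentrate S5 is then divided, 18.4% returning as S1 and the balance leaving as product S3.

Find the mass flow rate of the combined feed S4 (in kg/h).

1167 kg/h

Overall pulp balance (none leaves overhead): pulp in fresh feed = pulp in product, i.e. 1040×0.314 = (1−0.184)·S5·0.581.
S5 = 326.56/(0.581×0.816) = 688.81 kg/h.
Recycle S1 = 0.184×688.81 = 126.74 kg/h.
Combined feed S4 = 1040 + 126.74 = 1166.7 kg/h.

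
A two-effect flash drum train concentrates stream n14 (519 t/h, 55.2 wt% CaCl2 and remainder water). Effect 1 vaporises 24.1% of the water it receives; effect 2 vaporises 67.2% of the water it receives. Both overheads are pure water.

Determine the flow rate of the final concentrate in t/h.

water in feed = 519×0.448 = 232.51 t/h.
After stage 1: water left = (1−0.241)×232.51 = 176.48; stream total = 462.96 t/h.
After stage 2: water left = (1−0.672)×176.48 = 57.884; final concentrate = 344.37 t/h.

344.4 t/h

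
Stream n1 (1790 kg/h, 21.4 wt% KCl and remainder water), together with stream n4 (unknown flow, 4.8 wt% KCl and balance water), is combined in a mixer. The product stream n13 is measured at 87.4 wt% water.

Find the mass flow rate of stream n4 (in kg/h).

2019 kg/h

Let n4 be the unknown flow. Total out = 1790 + n4.
water balance: 1406.9 + 0.952·n4 = 0.874·(1790 + n4)
(0.952 − 0.874)·n4 = 0.874×1790 − 1406.9 = 157.52
n4 = 157.52 / 0.078 = 2019.5 kg/h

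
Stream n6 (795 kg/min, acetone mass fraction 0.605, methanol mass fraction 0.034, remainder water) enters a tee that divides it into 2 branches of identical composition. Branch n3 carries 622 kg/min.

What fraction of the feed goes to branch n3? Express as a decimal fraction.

Fraction to n3 = 622/795 = 0.7824.

0.782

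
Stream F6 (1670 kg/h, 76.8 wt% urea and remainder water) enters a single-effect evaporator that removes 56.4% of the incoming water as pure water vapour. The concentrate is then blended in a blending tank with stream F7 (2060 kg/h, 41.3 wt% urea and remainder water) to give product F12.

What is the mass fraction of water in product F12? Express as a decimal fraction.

0.3925

Vapour removed = 0.564×0.232×1670 = 218.52 kg/h; concentrate = 1451.5 kg/h.
water reaching the mixer = 168.92 (from concentrate) + 2060×0.587 = 1378.1 kg/h.
Product flow = 1451.5 + 2060 = 3511.5 kg/h; water fraction = 0.3925.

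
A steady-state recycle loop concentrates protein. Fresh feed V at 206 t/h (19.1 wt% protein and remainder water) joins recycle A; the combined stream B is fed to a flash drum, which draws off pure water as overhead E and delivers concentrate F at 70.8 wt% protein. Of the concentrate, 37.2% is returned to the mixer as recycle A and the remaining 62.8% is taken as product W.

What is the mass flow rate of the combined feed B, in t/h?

Overall protein balance (none leaves overhead): protein in fresh feed = protein in product, i.e. 206×0.191 = (1−0.372)·F·0.708.
F = 39.346/(0.708×0.628) = 88.493 t/h.
Recycle A = 0.372×88.493 = 32.919 t/h.
Combined feed B = 206 + 32.919 = 238.92 t/h.

238.9 t/h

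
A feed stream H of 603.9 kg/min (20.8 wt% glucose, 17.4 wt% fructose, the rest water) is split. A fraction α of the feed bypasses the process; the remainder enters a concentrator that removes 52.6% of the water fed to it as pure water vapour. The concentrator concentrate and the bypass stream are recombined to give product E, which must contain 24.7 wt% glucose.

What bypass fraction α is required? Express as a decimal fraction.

All 603.9×0.208 = 125.61 kg/min of glucose reaches E, so E = 125.61/0.247 = 508.55 kg/min and vapour = 95.353 kg/min.
The evaporator receives (1−α)·603.9 of feed at 0.618 water and removes 0.526 of that water:
0.526×0.618×(1−α)×603.9 = 95.353
(1−α) = 95.353/196.31 = 0.4857;  α = 0.5143.

0.514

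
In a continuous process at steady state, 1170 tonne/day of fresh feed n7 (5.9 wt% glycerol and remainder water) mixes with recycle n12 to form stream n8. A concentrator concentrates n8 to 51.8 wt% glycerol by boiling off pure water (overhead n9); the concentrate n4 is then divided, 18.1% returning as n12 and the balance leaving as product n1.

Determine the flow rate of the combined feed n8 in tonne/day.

Overall glycerol balance (none leaves overhead): glycerol in fresh feed = glycerol in product, i.e. 1170×0.059 = (1−0.181)·n4·0.518.
n4 = 69.03/(0.518×0.819) = 162.71 tonne/day.
Recycle n12 = 0.181×162.71 = 29.451 tonne/day.
Combined feed n8 = 1170 + 29.451 = 1199.5 tonne/day.

1199 tonne/day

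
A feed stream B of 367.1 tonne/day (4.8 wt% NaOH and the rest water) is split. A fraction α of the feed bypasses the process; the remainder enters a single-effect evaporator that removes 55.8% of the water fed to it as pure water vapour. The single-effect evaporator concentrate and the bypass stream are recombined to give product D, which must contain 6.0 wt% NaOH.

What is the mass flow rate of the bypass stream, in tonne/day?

All 367.1×0.048 = 17.621 tonne/day of NaOH reaches D, so D = 17.621/0.060 = 293.68 tonne/day and vapour = 73.42 tonne/day.
The evaporator receives (1−α)·367.1 of feed at 0.952 water and removes 0.558 of that water:
0.558×0.952×(1−α)×367.1 = 73.42
(1−α) = 73.42/195.01 = 0.3765;  α = 0.6235.
Bypass flow = 0.6235×367.1 = 228.89 tonne/day.

228.9 tonne/day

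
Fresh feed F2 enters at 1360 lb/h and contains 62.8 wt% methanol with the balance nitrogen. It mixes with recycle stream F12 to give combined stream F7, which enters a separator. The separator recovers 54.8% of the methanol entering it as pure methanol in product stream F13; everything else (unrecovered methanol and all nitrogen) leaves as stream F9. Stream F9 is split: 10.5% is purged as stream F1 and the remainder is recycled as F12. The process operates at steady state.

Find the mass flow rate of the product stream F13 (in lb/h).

methanol in F7: m_A = 1360×0.628 + (1−0.105)·(1−0.548)·m_A, so m_A = 854.08/0.5955 = 1434.3 lb/h.
Product F13 = 0.548×1434.3 = 786.01 lb/h.

786 lb/h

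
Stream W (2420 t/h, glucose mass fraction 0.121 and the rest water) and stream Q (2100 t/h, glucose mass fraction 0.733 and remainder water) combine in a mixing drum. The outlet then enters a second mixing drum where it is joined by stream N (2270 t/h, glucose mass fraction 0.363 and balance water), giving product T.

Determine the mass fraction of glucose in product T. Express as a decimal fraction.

Overall, product flow = 6790 t/h.
glucose in = 2420×0.121 + 2100×0.733 + 2270×0.363 = 2656.1 t/h.
glucose fraction in T = 0.391.

0.391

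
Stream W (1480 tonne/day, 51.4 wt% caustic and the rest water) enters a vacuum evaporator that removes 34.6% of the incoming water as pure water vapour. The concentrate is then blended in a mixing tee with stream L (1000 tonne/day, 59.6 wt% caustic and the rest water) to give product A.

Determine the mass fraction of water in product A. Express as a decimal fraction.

0.3919

Vapour removed = 0.346×0.486×1480 = 248.87 tonne/day; concentrate = 1231.1 tonne/day.
water reaching the mixer = 470.41 (from concentrate) + 1000×0.404 = 874.41 tonne/day.
Product flow = 1231.1 + 1000 = 2231.1 tonne/day; water fraction = 0.3919.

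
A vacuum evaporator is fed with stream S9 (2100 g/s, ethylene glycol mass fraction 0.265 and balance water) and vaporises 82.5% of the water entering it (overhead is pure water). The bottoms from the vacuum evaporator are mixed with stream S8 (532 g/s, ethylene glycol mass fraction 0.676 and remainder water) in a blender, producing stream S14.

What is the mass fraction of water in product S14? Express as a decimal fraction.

0.326

Vapour removed = 0.825×0.735×2100 = 1273.4 g/s; concentrate = 826.61 g/s.
water reaching the mixer = 270.11 (from concentrate) + 532×0.324 = 442.48 g/s.
Product flow = 826.61 + 532 = 1358.6 g/s; water fraction = 0.326.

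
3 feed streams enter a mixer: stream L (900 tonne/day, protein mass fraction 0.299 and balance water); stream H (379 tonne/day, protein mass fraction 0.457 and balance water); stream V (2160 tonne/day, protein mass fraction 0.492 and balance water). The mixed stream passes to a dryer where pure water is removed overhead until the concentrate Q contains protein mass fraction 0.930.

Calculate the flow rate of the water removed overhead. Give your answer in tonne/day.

1821 tonne/day

protein entering = 900×0.299 + 379×0.457 + 2160×0.492 = 1505 tonne/day.
All protein reports to Q, so Q = 1505/0.930 = 1618.3 tonne/day.
Total feed = 3439 tonne/day; overhead = 3439 − 1618.3 = 1820.7 tonne/day.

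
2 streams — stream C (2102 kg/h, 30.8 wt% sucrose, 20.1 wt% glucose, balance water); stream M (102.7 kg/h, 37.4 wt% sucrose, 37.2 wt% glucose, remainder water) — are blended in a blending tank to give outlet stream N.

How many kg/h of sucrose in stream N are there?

sucrose out = sucrose in = 2102×0.308 + 102.7×0.374 = 685.83 kg/h.

685.8 kg/h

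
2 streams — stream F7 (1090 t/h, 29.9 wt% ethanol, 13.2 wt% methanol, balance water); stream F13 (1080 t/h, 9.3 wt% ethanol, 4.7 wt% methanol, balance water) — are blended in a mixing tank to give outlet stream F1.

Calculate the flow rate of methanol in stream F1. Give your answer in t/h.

methanol out = methanol in = 1090×0.132 + 1080×0.047 = 194.64 t/h.

194.6 t/h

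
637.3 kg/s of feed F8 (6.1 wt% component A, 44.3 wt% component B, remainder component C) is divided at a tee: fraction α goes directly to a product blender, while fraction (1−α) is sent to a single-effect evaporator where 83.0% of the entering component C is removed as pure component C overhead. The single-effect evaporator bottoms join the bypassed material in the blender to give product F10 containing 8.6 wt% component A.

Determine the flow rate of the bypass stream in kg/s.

All 637.3×0.061 = 38.875 kg/s of component A reaches F10, so F10 = 38.875/0.086 = 452.04 kg/s and vapour = 185.26 kg/s.
The evaporator receives (1−α)·637.3 of feed at 0.496 component C and removes 0.830 of that component C:
0.830×0.496×(1−α)×637.3 = 185.26
(1−α) = 185.26/262.36 = 0.7061;  α = 0.2939.
Bypass flow = 0.2939×637.3 = 187.29 kg/s.

187.3 kg/s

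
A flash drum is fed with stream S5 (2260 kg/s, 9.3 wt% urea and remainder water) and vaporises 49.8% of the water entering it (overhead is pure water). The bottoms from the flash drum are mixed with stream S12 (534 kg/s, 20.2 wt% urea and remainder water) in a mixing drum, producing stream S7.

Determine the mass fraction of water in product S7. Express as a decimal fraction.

0.821

Vapour removed = 0.498×0.907×2260 = 1020.8 kg/s; concentrate = 1239.2 kg/s.
water reaching the mixer = 1029 (from concentrate) + 534×0.798 = 1455.1 kg/s.
Product flow = 1239.2 + 534 = 1773.2 kg/s; water fraction = 0.821.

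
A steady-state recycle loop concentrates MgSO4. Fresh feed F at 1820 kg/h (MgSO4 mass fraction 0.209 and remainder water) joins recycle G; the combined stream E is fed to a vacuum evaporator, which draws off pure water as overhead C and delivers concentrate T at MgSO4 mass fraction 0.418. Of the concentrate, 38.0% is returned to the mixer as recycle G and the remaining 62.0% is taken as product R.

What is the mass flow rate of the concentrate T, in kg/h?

1468 kg/h

Overall MgSO4 balance (none leaves overhead): MgSO4 in fresh feed = MgSO4 in product, i.e. 1820×0.209 = (1−0.380)·T·0.418.
T = 380.38/(0.418×0.620) = 1467.7 kg/h.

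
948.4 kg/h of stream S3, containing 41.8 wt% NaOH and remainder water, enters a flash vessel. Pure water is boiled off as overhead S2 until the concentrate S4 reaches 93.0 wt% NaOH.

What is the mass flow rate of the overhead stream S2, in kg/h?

NaOH is conserved: 948.4×0.418 = 396.43 kg/h all reports to the concentrate.
Concentrate = 396.43/(target fraction) = 426.27 kg/h.
Overhead = 948.4 − 426.27 = 522.13 kg/h.

522.1 kg/h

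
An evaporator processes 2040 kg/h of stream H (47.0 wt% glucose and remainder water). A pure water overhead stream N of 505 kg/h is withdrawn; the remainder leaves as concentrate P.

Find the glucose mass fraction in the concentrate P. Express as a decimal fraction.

0.6246

glucose is not removed: 2040×0.470 = 958.8 kg/h of glucose enters P.
Concentrate = 2040 − 505 = 1535 kg/h.
Mass fraction = 958.8/1535 = 0.6246.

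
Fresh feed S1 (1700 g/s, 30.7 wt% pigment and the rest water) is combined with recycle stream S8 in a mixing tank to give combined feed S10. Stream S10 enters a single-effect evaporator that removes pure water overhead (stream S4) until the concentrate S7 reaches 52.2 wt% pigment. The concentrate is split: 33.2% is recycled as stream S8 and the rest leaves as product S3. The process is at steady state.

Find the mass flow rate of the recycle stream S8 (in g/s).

Overall pigment balance (none leaves overhead): pigment in fresh feed = pigment in product, i.e. 1700×0.307 = (1−0.332)·S7·0.522.
S7 = 521.9/(0.522×0.668) = 1496.7 g/s.
Recycle S8 = 0.332×1496.7 = 496.91 g/s.

496.9 g/s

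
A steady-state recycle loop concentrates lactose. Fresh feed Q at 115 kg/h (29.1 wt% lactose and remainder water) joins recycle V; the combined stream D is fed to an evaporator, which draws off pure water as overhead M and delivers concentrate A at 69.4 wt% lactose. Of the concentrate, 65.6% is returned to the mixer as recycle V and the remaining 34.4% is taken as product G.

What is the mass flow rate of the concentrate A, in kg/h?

140.2 kg/h

Overall lactose balance (none leaves overhead): lactose in fresh feed = lactose in product, i.e. 115×0.291 = (1−0.656)·A·0.694.
A = 33.465/(0.694×0.344) = 140.18 kg/h.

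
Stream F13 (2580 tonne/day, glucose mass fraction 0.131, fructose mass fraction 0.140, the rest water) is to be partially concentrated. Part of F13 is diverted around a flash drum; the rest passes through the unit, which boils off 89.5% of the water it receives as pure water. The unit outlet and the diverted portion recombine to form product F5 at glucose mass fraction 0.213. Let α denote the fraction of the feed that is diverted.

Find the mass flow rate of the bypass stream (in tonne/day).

1058 tonne/day

All 2580×0.131 = 337.98 tonne/day of glucose reaches F5, so F5 = 337.98/0.213 = 1586.8 tonne/day and vapour = 993.24 tonne/day.
The evaporator receives (1−α)·2580 of feed at 0.729 water and removes 0.895 of that water:
0.895×0.729×(1−α)×2580 = 993.24
(1−α) = 993.24/1683.3 = 0.5900;  α = 0.4100.
Bypass flow = 0.4100×2580 = 1057.7 tonne/day.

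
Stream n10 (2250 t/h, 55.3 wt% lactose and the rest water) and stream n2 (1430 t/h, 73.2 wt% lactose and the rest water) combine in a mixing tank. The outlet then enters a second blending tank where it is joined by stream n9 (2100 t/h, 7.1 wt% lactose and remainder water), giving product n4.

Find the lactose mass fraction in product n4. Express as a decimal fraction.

Overall, product flow = 5780 t/h.
lactose in = 2250×0.553 + 1430×0.732 + 2100×0.071 = 2440.1 t/h.
lactose fraction in n4 = 0.4222.

0.4222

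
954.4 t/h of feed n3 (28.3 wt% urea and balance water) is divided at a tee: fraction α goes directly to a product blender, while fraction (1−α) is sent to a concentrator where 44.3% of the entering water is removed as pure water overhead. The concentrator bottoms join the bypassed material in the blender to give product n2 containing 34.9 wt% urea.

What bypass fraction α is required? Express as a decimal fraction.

All 954.4×0.283 = 270.1 t/h of urea reaches n2, so n2 = 270.1/0.349 = 773.91 t/h and vapour = 180.49 t/h.
The evaporator receives (1−α)·954.4 of feed at 0.717 water and removes 0.443 of that water:
0.443×0.717×(1−α)×954.4 = 180.49
(1−α) = 180.49/303.15 = 0.5954;  α = 0.4046.

0.405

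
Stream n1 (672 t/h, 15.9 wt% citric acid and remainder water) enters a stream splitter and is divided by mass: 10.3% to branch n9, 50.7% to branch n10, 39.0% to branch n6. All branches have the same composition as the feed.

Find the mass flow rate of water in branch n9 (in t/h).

Branch n9 total = 0.103×672 = 69.216 t/h.
water in n9 = 0.841×69.216 = 58.211 t/h.

58.21 t/h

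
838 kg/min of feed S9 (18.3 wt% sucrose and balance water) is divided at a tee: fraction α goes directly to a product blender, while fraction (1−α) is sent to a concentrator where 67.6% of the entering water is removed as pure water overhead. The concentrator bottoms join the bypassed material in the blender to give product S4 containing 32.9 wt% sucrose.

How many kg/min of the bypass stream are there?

164.7 kg/min

All 838×0.183 = 153.35 kg/min of sucrose reaches S4, so S4 = 153.35/0.329 = 466.12 kg/min and vapour = 371.88 kg/min.
The evaporator receives (1−α)·838 of feed at 0.817 water and removes 0.676 of that water:
0.676×0.817×(1−α)×838 = 371.88
(1−α) = 371.88/462.82 = 0.8035;  α = 0.1965.
Bypass flow = 0.1965×838 = 164.66 kg/min.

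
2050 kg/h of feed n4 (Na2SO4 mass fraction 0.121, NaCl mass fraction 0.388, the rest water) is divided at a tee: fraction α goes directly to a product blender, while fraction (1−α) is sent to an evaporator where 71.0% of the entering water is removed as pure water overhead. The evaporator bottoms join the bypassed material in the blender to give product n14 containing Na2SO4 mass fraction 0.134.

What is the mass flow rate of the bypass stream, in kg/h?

1480 kg/h

All 2050×0.121 = 248.05 kg/h of Na2SO4 reaches n14, so n14 = 248.05/0.134 = 1851.1 kg/h and vapour = 198.88 kg/h.
The evaporator receives (1−α)·2050 of feed at 0.491 water and removes 0.710 of that water:
0.710×0.491×(1−α)×2050 = 198.88
(1−α) = 198.88/714.65 = 0.2783;  α = 0.7217.
Bypass flow = 0.7217×2050 = 1479.5 kg/h.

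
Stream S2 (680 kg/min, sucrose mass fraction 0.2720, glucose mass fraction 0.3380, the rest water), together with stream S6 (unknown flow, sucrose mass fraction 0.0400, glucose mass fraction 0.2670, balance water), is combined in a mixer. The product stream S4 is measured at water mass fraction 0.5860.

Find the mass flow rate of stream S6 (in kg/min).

Let S6 be the unknown flow. Total out = 680 + S6.
water balance: 265.2 + 0.693·S6 = 0.586·(680 + S6)
(0.693 − 0.586)·S6 = 0.586×680 − 265.2 = 133.28
S6 = 133.28 / 0.107 = 1245.6 kg/min

1246 kg/min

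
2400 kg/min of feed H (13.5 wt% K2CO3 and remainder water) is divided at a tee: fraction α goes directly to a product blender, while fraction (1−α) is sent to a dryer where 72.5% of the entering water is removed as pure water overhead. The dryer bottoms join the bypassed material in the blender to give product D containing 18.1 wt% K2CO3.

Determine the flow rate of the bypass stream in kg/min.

All 2400×0.135 = 324 kg/min of K2CO3 reaches D, so D = 324/0.181 = 1790.1 kg/min and vapour = 609.94 kg/min.
The evaporator receives (1−α)·2400 of feed at 0.865 water and removes 0.725 of that water:
0.725×0.865×(1−α)×2400 = 609.94
(1−α) = 609.94/1505.1 = 0.4053;  α = 0.5947.
Bypass flow = 0.5947×2400 = 1427.4 kg/min.

1427 kg/min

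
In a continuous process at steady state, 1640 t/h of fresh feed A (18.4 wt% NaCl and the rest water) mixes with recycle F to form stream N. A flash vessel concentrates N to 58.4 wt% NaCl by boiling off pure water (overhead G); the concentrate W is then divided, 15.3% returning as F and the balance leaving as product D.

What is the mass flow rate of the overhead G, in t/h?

1123 t/h

Overall NaCl balance (none leaves overhead): NaCl in fresh feed = NaCl in product, i.e. 1640×0.184 = (1−0.153)·W·0.584.
W = 301.76/(0.584×0.847) = 610.05 t/h.
Recycle F = 0.153×610.05 = 93.338 t/h.
Combined feed N = 1640 + 93.338 = 1733.3 t/h.
Overhead G = N − W = 1733.3 − 610.05 = 1123.3 t/h.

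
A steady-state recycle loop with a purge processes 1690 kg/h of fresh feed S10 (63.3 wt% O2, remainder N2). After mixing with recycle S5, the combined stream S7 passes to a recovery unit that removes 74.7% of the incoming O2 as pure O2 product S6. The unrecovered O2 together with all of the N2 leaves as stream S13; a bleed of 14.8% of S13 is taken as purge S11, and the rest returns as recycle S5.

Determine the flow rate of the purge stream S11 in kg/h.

671.3 kg/h

N2 enters only via S10 and leaves only via the purge: 1690×0.367 = 0.148×(N2 in S13), and the recovery unit passes all N2, so N2 in S7 = N2 in S13 = 4190.7 kg/h.
O2 in S7: m_A = 1690×0.633 + (1−0.148)·(1−0.747)·m_A, so m_A = 1069.8/0.7844 = 1363.7 kg/h.
S13 = (1−0.747)×1363.7 + 4190.7 = 4535.8 kg/h.
Purge S11 = 0.148×4535.8 = 671.29 kg/h.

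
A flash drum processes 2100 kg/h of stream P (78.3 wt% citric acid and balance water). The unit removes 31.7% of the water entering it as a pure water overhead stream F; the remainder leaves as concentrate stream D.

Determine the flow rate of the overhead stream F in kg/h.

144.5 kg/h

water entering = 2100×0.217 = 455.7 kg/h; overhead removed = 0.317×455.7 = 144.46 kg/h.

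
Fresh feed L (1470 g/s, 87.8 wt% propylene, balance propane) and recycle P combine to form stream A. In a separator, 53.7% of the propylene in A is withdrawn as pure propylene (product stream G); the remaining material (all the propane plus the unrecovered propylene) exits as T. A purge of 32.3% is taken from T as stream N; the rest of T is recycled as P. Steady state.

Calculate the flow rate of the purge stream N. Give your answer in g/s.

propane enters only via L and leaves only via the purge: 1470×0.122 = 0.323×(propane in T), and the separator passes all propane, so propane in A = propane in T = 555.23 g/s.
propylene in A: m_A = 1470×0.878 + (1−0.323)·(1−0.537)·m_A, so m_A = 1290.7/0.6865 = 1879.9 g/s.
T = (1−0.537)×1879.9 + 555.23 = 1425.6 g/s.
Purge N = 0.323×1425.6 = 460.48 g/s.

460.5 g/s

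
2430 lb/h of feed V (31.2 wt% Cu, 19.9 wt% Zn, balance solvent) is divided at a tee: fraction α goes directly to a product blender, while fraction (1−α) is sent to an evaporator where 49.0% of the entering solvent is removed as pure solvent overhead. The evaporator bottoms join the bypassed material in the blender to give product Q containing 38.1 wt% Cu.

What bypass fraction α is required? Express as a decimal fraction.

All 2430×0.312 = 758.16 lb/h of Cu reaches Q, so Q = 758.16/0.381 = 1989.9 lb/h and vapour = 440.08 lb/h.
The evaporator receives (1−α)·2430 of feed at 0.489 solvent and removes 0.490 of that solvent:
0.490×0.489×(1−α)×2430 = 440.08
(1−α) = 440.08/582.25 = 0.7558;  α = 0.2442.

0.244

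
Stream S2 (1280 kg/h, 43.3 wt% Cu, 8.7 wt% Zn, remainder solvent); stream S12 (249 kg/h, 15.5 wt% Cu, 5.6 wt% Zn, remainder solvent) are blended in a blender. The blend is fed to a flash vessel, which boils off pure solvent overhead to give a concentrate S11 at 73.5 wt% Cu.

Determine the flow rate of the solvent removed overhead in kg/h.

722.4 kg/h

Cu entering = 1280×0.433 + 249×0.155 = 592.84 kg/h.
All Cu reports to S11, so S11 = 592.84/0.735 = 806.58 kg/h.
Total feed = 1529 kg/h; overhead = 1529 − 806.58 = 722.42 kg/h.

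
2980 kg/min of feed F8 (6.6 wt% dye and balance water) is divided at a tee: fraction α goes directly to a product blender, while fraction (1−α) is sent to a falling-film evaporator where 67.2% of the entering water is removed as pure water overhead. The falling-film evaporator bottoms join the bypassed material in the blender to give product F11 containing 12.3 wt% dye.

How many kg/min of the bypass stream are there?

779.8 kg/min

All 2980×0.066 = 196.68 kg/min of dye reaches F11, so F11 = 196.68/0.123 = 1599 kg/min and vapour = 1381 kg/min.
The evaporator receives (1−α)·2980 of feed at 0.934 water and removes 0.672 of that water:
0.672×0.934×(1−α)×2980 = 1381
(1−α) = 1381/1870.4 = 0.7383;  α = 0.2617.
Bypass flow = 0.2617×2980 = 779.76 kg/min.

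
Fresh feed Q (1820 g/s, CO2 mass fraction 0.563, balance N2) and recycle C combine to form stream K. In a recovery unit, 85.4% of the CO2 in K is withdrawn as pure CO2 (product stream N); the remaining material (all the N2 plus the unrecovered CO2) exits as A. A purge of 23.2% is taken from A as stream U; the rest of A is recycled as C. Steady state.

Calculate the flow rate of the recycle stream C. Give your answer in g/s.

N2 enters only via Q and leaves only via the purge: 1820×0.437 = 0.232×(N2 in A), and the recovery unit passes all N2, so N2 in K = N2 in A = 3428.2 g/s.
CO2 in K: m_A = 1820×0.563 + (1−0.232)·(1−0.854)·m_A, so m_A = 1024.7/0.8879 = 1154.1 g/s.
A = (1−0.854)×1154.1 + 3428.2 = 3596.7 g/s.
Recycle C = (1−0.232)×3596.7 = 2762.3 g/s.

2762 g/s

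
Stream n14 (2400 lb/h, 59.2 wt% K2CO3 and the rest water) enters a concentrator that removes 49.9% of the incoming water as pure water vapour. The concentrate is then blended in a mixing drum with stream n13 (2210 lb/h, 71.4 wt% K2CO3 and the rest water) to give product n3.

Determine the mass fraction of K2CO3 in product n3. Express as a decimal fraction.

0.728

Vapour removed = 0.499×0.408×2400 = 488.62 lb/h; concentrate = 1911.4 lb/h.
K2CO3 reaching the mixer = 1420.8 (from concentrate) + 2210×0.714 = 2998.7 lb/h.
Product flow = 1911.4 + 2210 = 4121.4 lb/h; K2CO3 fraction = 0.728.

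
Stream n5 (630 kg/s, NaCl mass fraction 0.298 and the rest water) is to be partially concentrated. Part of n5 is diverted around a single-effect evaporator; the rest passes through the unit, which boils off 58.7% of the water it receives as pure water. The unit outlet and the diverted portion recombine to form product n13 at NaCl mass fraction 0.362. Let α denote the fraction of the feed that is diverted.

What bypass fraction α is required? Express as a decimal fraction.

All 630×0.298 = 187.74 kg/s of NaCl reaches n13, so n13 = 187.74/0.362 = 518.62 kg/s and vapour = 111.38 kg/s.
The evaporator receives (1−α)·630 of feed at 0.702 water and removes 0.587 of that water:
0.587×0.702×(1−α)×630 = 111.38
(1−α) = 111.38/259.61 = 0.4290;  α = 0.5710.

0.571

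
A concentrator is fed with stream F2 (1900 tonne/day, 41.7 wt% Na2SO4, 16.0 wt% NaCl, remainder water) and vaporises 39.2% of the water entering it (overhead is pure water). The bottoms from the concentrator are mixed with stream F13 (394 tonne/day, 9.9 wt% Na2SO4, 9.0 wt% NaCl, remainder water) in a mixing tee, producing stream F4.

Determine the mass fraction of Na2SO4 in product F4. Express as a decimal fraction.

Vapour removed = 0.392×0.423×1900 = 315.05 tonne/day; concentrate = 1584.9 tonne/day.
Na2SO4 reaching the mixer = 792.3 (from concentrate) + 394×0.099 = 831.31 tonne/day.
Product flow = 1584.9 + 394 = 1978.9 tonne/day; Na2SO4 fraction = 0.420.

0.420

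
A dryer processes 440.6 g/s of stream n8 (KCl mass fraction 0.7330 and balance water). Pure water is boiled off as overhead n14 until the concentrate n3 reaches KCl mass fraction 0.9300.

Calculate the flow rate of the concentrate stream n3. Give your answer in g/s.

347.3 g/s

KCl is conserved: 440.6×0.733 = 322.96 g/s all reports to the concentrate.
Concentrate = 322.96/(target fraction) = 347.27 g/s.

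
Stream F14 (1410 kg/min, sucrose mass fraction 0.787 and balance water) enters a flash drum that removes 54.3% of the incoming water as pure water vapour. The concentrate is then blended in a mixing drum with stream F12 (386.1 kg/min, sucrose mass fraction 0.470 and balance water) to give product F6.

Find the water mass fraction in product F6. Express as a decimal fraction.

0.209

Vapour removed = 0.543×0.213×1410 = 163.08 kg/min; concentrate = 1246.9 kg/min.
water reaching the mixer = 137.25 (from concentrate) + 386.1×0.530 = 341.88 kg/min.
Product flow = 1246.9 + 386.1 = 1633 kg/min; water fraction = 0.209.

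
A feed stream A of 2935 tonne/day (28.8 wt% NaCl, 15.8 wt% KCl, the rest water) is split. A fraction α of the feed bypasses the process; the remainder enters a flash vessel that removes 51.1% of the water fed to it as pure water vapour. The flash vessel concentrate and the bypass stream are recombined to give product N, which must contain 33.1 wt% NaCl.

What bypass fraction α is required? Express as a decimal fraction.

All 2935×0.288 = 845.28 tonne/day of NaCl reaches N, so N = 845.28/0.331 = 2553.7 tonne/day and vapour = 381.28 tonne/day.
The evaporator receives (1−α)·2935 of feed at 0.554 water and removes 0.511 of that water:
0.511×0.554×(1−α)×2935 = 381.28
(1−α) = 381.28/830.88 = 0.4589;  α = 0.5411.

0.541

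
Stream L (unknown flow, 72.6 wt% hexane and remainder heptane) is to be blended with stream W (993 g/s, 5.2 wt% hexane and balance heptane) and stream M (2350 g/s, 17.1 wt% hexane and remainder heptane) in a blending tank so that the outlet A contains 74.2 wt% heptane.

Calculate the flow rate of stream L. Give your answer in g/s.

873.9 g/s

Let L be the unknown flow. Total out = 3343 + L.
heptane balance: 2889.5 + 0.274·L = 0.742·(3343 + L)
(0.274 − 0.742)·L = 0.742×3343 − 2889.5 = -409.01
L = -409.01 / -0.468 = 873.95 g/s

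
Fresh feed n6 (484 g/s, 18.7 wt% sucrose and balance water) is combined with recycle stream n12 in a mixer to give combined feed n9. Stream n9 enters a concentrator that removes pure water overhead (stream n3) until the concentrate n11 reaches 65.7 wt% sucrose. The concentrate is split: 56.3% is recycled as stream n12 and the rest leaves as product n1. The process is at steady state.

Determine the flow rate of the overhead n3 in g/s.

346.2 g/s

Overall sucrose balance (none leaves overhead): sucrose in fresh feed = sucrose in product, i.e. 484×0.187 = (1−0.563)·n11·0.657.
n11 = 90.508/(0.657×0.437) = 315.24 g/s.
Recycle n12 = 0.563×315.24 = 177.48 g/s.
Combined feed n9 = 484 + 177.48 = 661.48 g/s.
Overhead n3 = n9 − n11 = 661.48 − 315.24 = 346.24 g/s.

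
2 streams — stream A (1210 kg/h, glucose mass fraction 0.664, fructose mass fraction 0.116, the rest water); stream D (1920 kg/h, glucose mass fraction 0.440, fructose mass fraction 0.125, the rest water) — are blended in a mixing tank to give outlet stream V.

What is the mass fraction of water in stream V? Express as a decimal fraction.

0.352

Total flow out = 1210 + 1920 = 3130 kg/h.
water in = 1210×0.220 + 1920×0.435 = 1101.4 kg/h.
water mass fraction in V = 1101.4/3130 = 0.352.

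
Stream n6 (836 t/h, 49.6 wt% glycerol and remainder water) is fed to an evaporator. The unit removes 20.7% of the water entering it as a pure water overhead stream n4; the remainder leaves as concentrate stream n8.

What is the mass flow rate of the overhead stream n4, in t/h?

water entering = 836×0.504 = 421.34 t/h; overhead removed = 0.207×421.34 = 87.218 t/h.

87.22 t/h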